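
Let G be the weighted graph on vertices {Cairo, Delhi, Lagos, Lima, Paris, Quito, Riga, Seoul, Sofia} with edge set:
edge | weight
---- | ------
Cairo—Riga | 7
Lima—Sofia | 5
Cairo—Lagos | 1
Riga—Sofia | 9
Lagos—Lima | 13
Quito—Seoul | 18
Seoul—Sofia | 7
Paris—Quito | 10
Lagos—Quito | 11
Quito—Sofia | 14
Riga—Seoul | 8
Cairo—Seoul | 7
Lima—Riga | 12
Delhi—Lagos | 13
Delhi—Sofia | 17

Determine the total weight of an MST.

Prim's algorithm from Lagos:
Step 1: cheapest edge leaving the tree is Cairo—Lagos (1); add Cairo.
Step 2: cheapest edge leaving the tree is Cairo—Riga (7); add Riga.
Step 3: cheapest edge leaving the tree is Cairo—Seoul (7); add Seoul.
Step 4: cheapest edge leaving the tree is Seoul—Sofia (7); add Sofia.
Step 5: cheapest edge leaving the tree is Lima—Sofia (5); add Lima.
Step 6: cheapest edge leaving the tree is Lagos—Quito (11); add Quito.
Step 7: cheapest edge leaving the tree is Paris—Quito (10); add Paris.
Step 8: cheapest edge leaving the tree is Delhi—Lagos (13); add Delhi.
MST edges: Cairo—Lagos, Cairo—Riga, Cairo—Seoul, Seoul—Sofia, Lima—Sofia, Lagos—Quito, Paris—Quito, Delhi—Lagos; total weight 1+7+7+7+5+11+10+13 = 61.

61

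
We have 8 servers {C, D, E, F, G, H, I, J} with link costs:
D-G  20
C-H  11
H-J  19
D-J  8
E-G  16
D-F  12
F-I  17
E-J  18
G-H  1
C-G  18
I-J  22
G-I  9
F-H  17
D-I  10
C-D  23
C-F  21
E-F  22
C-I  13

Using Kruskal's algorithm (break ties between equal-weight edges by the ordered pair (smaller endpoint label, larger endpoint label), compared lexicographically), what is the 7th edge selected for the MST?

E-G

Kruskal's algorithm — process edges by increasing weight (ties by edge label):
G-H (1): add — endpoints in different components.
D-J (8): add — endpoints in different components.
G-I (9): add — endpoints in different components.
D-I (10): add — endpoints in different components.
C-H (11): add — endpoints in different components.
D-F (12): add — endpoints in different components.
C-I (13): skip — C and I already connected.
E-G (16): add — endpoints in different components.
The 7th edge added is E-G.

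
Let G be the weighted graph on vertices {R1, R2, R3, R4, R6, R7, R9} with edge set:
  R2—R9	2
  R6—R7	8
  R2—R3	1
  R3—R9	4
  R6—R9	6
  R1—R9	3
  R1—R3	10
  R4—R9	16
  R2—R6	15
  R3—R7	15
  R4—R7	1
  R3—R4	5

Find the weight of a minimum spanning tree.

Sort edges by weight, then run Kruskal:
R2—R3 (1): add — endpoints in different components.
R4—R7 (1): add — endpoints in different components.
R2—R9 (2): add — endpoints in different components.
R1—R9 (3): add — endpoints in different components.
R3—R9 (4): skip — R9 and R3 already connected.
R3—R4 (5): add — endpoints in different components.
R6—R9 (6): add — endpoints in different components.
MST edges: R2—R3, R4—R7, R2—R9, R1—R9, R3—R4, R6—R9; total weight 1+1+2+3+5+6 = 18.

18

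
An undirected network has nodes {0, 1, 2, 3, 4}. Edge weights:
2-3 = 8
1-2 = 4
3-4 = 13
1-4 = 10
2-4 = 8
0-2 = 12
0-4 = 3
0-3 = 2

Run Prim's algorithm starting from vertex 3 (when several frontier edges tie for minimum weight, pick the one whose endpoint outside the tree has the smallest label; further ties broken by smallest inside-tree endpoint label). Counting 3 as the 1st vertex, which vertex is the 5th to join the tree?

Grow the tree from 3 using Prim:
Step 1: frontier [0-3 2, 2-3 8, 3-4 13] → take 0-3 (2); add 0.
Step 2: frontier [0-4 3, 0-2 12, 2-3 8, 3-4 13] → take 0-4 (3); add 4.
Step 3: frontier [0-2 12, 2-3 8, 2-4 8, 1-4 10] → take 2-3 (8); add 2.
Step 4: frontier [1-2 4, 1-4 10] → take 1-2 (4); add 1.
Vertex order: 3, 0, 4, 2, 1. The 5th vertex is 1.

1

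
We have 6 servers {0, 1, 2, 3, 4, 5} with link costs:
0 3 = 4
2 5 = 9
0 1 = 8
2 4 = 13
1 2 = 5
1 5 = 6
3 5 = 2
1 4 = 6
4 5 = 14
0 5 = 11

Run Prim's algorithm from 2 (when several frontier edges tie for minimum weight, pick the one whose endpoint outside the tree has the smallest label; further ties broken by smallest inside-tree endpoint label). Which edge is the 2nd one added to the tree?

1-4

Grow the tree from 2 using Prim:
Step 1: cheapest edge leaving the tree is 1 2 (5); add 1.
Step 2: cheapest edge leaving the tree is 1 4 (6); add 4.
Step 3: cheapest edge leaving the tree is 1 5 (6); add 5.
Step 4: cheapest edge leaving the tree is 3 5 (2); add 3.
Step 5: cheapest edge leaving the tree is 0 3 (4); add 0.
The 2nd edge added is 1 4.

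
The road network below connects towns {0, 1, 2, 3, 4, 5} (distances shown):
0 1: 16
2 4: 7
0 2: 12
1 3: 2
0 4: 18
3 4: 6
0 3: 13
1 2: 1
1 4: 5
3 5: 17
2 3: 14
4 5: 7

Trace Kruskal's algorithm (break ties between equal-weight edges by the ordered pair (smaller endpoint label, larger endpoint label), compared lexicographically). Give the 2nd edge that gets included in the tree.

Kruskal's algorithm — process edges by increasing weight (ties by edge label):
1 2 (1): add — endpoints in different components.
1 3 (2): add — endpoints in different components.
1 4 (5): add — endpoints in different components.
3 4 (6): skip — 3 and 4 already connected.
2 4 (7): skip — 2 and 4 already connected.
4 5 (7): add — endpoints in different components.
0 2 (12): add — endpoints in different components.
The 2nd edge added is 1 3.

1-3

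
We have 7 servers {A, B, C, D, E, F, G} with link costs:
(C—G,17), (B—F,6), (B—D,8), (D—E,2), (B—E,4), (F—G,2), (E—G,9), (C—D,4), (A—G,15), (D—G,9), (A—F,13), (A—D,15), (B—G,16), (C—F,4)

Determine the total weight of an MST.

Kruskal's algorithm — process edges by increasing weight (ties by edge label):
D—E (2): add — endpoints in different components.
F—G (2): add — endpoints in different components.
B—E (4): add — endpoints in different components.
C—D (4): add — endpoints in different components.
C—F (4): add — endpoints in different components.
B—F (6): skip — B and F already connected.
B—D (8): skip — B and D already connected.
D—G (9): skip — D and G already connected.
E—G (9): skip — E and G already connected.
A—F (13): add — endpoints in different components.
MST edges: D—E, F—G, B—E, C—D, C—F, A—F; total weight 2+2+4+4+4+13 = 29.

29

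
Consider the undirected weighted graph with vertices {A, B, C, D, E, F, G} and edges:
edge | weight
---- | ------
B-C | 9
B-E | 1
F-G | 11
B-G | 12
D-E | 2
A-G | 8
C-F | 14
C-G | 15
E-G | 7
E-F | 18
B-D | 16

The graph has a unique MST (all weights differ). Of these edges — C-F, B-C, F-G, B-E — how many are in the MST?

Kruskal's algorithm — process edges by increasing weight (ties by edge label):
B-E (1): add — endpoints in different components.
D-E (2): add — endpoints in different components.
E-G (7): add — endpoints in different components.
A-G (8): add — endpoints in different components.
B-C (9): add — endpoints in different components.
F-G (11): add — endpoints in different components.
MST edge set: {B-E, D-E, E-G, A-G, B-C, F-G}.
Of the listed edges, {B-C, F-G, B-E} are in the MST → 3.

3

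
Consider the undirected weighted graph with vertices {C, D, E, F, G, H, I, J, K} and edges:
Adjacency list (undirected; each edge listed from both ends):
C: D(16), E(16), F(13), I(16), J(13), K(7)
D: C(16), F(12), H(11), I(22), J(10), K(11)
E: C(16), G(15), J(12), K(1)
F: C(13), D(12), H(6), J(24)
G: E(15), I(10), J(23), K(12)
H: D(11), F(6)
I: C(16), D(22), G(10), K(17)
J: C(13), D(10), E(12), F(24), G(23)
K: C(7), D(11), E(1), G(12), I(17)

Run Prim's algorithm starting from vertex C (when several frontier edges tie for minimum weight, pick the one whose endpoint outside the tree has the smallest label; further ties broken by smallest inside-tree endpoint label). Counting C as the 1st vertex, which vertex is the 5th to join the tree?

Grow the tree from C using Prim:
Step 1: cheapest edge leaving the tree is C K (7); add K.
Step 2: cheapest edge leaving the tree is E K (1); add E.
Step 3: cheapest edge leaving the tree is D K (11); add D.
Step 4: cheapest edge leaving the tree is D J (10); add J.
Step 5: cheapest edge leaving the tree is D H (11); add H.
Step 6: cheapest edge leaving the tree is F H (6); add F.
Step 7: cheapest edge leaving the tree is G K (12); add G.
Step 8: cheapest edge leaving the tree is G I (10); add I.
Vertex order: C, K, E, D, J, H, F, G, I. The 5th vertex is J.

J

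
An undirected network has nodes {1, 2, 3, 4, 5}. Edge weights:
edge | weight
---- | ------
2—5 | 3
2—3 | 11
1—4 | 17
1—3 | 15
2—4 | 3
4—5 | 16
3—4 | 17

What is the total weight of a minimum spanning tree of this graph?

32

Prim, starting at 3.
Step 1: frontier [2—3 11, 1—3 15, 3—4 17] → take 2—3 (11); add 2.
Step 2: frontier [2—4 3, 2—5 3, 1—3 15, 3—4 17] → take 2—4 (3); add 4.
Step 3: frontier [2—5 3, 1—3 15, 4—5 16, 1—4 17] → take 2—5 (3); add 5.
Step 4: frontier [1—3 15, 1—4 17] → take 1—3 (15); add 1.
MST edges: 2—3, 2—4, 2—5, 1—3; total weight 11+3+3+15 = 32.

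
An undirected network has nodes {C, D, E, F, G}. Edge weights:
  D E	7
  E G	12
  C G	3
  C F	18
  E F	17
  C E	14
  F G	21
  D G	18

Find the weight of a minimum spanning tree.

Kruskal's algorithm — process edges by increasing weight (ties by edge label):
C G (3): add. Components now {C,G} {D} {E} {F}
D E (7): add. Components now {C,G} {D,E} {F}
E G (12): add. Components now {C,D,E,G} {F}
C E (14): skip — C and E already connected.
E F (17): add. Components now {C,D,E,F,G}
MST edges: C G, D E, E G, E F; total weight 3+7+12+17 = 39.

39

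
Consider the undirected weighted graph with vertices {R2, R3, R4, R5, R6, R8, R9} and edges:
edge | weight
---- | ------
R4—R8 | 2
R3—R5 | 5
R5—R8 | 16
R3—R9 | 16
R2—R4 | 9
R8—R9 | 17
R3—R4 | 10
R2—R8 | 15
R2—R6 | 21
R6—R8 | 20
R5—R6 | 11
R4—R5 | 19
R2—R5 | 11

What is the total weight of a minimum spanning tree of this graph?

53

Grow the tree from R5 using Prim:
Step 1: cheapest edge leaving the tree is R3—R5 (5); add R3.
Step 2: cheapest edge leaving the tree is R3—R4 (10); add R4.
Step 3: cheapest edge leaving the tree is R4—R8 (2); add R8.
Step 4: cheapest edge leaving the tree is R2—R4 (9); add R2.
Step 5: cheapest edge leaving the tree is R5—R6 (11); add R6.
Step 6: cheapest edge leaving the tree is R3—R9 (16); add R9.
MST edges: R3—R5, R3—R4, R4—R8, R2—R4, R5—R6, R3—R9; total weight 5+10+2+9+11+16 = 53.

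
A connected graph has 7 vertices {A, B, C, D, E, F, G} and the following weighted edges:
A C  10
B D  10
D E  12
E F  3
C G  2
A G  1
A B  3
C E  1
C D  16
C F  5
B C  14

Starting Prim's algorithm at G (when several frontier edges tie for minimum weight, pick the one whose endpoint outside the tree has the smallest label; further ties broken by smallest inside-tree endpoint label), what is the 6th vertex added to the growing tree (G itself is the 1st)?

Prim, starting at G.
Step 1: cheapest edge leaving the tree is A G (1); add A.
Step 2: cheapest edge leaving the tree is C G (2); add C.
Step 3: cheapest edge leaving the tree is C E (1); add E.
Step 4: cheapest edge leaving the tree is A B (3); add B.
Step 5: cheapest edge leaving the tree is E F (3); add F.
Step 6: cheapest edge leaving the tree is B D (10); add D.
Vertex order: G, A, C, E, B, F, D. The 6th vertex is F.

F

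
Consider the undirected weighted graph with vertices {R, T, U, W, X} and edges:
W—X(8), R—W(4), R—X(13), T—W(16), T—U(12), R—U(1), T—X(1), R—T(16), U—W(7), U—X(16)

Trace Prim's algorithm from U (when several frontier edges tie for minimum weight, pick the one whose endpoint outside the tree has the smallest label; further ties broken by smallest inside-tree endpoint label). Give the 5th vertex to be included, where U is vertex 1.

Prim, starting at U.
Step 1: cheapest edge leaving the tree is R—U (1); add R.
Step 2: cheapest edge leaving the tree is R—W (4); add W.
Step 3: cheapest edge leaving the tree is W—X (8); add X.
Step 4: cheapest edge leaving the tree is T—X (1); add T.
Vertex order: U, R, W, X, T. The 5th vertex is T.

T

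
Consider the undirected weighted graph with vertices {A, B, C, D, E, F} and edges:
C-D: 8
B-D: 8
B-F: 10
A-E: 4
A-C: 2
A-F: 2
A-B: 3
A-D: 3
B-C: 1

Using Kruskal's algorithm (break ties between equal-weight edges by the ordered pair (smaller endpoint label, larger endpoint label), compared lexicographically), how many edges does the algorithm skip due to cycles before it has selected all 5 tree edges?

Kruskal: consider edges lightest-first.
B-C (1): add. Components now {A} {B,C} {D} {E} {F}
A-C (2): add. Components now {A,B,C} {D} {E} {F}
A-F (2): add. Components now {A,B,C,F} {D} {E}
A-B (3): skip — A and B already connected.
A-D (3): add. Components now {A,B,C,D,F} {E}
A-E (4): add. Components now {A,B,C,D,E,F}
Edges rejected before the tree was complete: 1.

1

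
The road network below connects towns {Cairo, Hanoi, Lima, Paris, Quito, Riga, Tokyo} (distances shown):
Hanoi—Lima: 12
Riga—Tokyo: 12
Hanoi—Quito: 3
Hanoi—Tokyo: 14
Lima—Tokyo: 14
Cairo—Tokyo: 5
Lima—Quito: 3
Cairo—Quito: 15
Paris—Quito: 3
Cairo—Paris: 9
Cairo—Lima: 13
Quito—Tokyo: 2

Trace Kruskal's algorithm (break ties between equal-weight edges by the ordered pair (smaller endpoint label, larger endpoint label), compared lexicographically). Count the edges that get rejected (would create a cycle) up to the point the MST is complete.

Sort edges by weight, then run Kruskal:
Quito—Tokyo (2): add. Components now {Paris} {Lima} {Quito,Tokyo} {Cairo} {Hanoi} {Riga}
Hanoi—Quito (3): add. Components now {Paris} {Lima} {Hanoi,Quito,Tokyo} {Cairo} {Riga}
Lima—Quito (3): add. Components now {Paris} {Hanoi,Lima,Quito,Tokyo} {Cairo} {Riga}
Paris—Quito (3): add. Components now {Hanoi,Lima,Paris,Quito,Tokyo} {Cairo} {Riga}
Cairo—Tokyo (5): add. Components now {Cairo,Hanoi,Lima,Paris,Quito,Tokyo} {Riga}
Cairo—Paris (9): skip — Paris and Cairo already connected.
Hanoi—Lima (12): skip — Lima and Hanoi already connected.
Riga—Tokyo (12): add. Components now {Cairo,Hanoi,Lima,Paris,Quito,Riga,Tokyo}
Edges rejected before the tree was complete: 2.

2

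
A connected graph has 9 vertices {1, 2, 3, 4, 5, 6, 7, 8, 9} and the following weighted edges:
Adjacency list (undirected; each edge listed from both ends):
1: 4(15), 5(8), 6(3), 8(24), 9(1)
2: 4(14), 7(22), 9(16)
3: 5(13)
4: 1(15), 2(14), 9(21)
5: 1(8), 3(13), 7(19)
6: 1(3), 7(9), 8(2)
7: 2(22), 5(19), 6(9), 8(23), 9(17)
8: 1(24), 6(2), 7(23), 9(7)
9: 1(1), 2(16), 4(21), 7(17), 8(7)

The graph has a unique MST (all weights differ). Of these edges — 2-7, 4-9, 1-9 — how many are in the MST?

1

Kruskal: consider edges lightest-first.
1-9 (1): add — endpoints in different components.
6-8 (2): add — endpoints in different components.
1-6 (3): add — endpoints in different components.
8-9 (7): skip — 8 and 9 already connected.
1-5 (8): add — endpoints in different components.
6-7 (9): add — endpoints in different components.
3-5 (13): add — endpoints in different components.
2-4 (14): add — endpoints in different components.
1-4 (15): add — endpoints in different components.
MST edge set: {1-9, 6-8, 1-6, 1-5, 6-7, 3-5, 2-4, 1-4}.
Of the listed edges, {1-9} are in the MST → 1.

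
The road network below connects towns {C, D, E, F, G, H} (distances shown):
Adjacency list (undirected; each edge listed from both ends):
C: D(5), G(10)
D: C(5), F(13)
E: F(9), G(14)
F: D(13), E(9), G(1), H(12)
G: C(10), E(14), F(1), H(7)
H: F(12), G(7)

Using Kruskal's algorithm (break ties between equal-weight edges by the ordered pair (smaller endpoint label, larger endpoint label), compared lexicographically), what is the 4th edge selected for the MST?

Kruskal: consider edges lightest-first.
F—G (1): add. Components now {C} {D} {E} {F,G} {H}
C—D (5): add. Components now {C,D} {E} {F,G} {H}
G—H (7): add. Components now {C,D} {E} {F,G,H}
E—F (9): add. Components now {C,D} {E,F,G,H}
C—G (10): add. Components now {C,D,E,F,G,H}
The 4th edge added is E—F.

E-F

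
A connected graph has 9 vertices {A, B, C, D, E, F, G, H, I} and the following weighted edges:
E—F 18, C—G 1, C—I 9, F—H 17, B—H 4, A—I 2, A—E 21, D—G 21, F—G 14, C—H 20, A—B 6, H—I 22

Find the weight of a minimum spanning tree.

75

Sort edges by weight, then run Kruskal:
C—G (1): add — endpoints in different components.
A—I (2): add — endpoints in different components.
B—H (4): add — endpoints in different components.
A—B (6): add — endpoints in different components.
C—I (9): add — endpoints in different components.
F—G (14): add — endpoints in different components.
F—H (17): skip — F and H already connected.
E—F (18): add — endpoints in different components.
C—H (20): skip — C and H already connected.
A—E (21): skip — A and E already connected.
D—G (21): add — endpoints in different components.
MST edges: C—G, A—I, B—H, A—B, C—I, F—G, E—F, D—G; total weight 1+2+4+6+9+14+18+21 = 75.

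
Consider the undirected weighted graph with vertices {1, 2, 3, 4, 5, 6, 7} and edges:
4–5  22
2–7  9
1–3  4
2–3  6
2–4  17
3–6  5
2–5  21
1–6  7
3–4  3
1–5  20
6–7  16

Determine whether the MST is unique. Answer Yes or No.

Yes

Kruskal: consider edges lightest-first.
3–4 (3): add — endpoints in different components.
1–3 (4): add — endpoints in different components.
3–6 (5): add — endpoints in different components.
2–3 (6): add — endpoints in different components.
1–6 (7): skip — 1 and 6 already connected.
2–7 (9): add — endpoints in different components.
6–7 (16): skip — 6 and 7 already connected.
2–4 (17): skip — 2 and 4 already connected.
1–5 (20): add — endpoints in different components.
Every non-tree edge has weight strictly greater than the heaviest edge on the tree path between its endpoints, so the MST is unique.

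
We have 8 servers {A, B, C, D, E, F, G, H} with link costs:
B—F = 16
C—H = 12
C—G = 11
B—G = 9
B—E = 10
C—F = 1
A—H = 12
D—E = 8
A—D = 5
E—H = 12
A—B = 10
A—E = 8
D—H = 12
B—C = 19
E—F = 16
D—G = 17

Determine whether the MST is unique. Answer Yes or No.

No

Kruskal's algorithm — process edges by increasing weight (ties by edge label):
C—F (1): add — endpoints in different components.
A—D (5): add — endpoints in different components.
A—E (8): add — endpoints in different components.
D—E (8): skip — D and E already connected.
B—G (9): add — endpoints in different components.
A—B (10): add — endpoints in different components.
B—E (10): skip — B and E already connected.
C—G (11): add — endpoints in different components.
A—H (12): add — endpoints in different components.
Non-tree edge D—E has weight 8, equal to the heaviest edge on its tree cycle — swapping gives another MST of the same weight. Not unique.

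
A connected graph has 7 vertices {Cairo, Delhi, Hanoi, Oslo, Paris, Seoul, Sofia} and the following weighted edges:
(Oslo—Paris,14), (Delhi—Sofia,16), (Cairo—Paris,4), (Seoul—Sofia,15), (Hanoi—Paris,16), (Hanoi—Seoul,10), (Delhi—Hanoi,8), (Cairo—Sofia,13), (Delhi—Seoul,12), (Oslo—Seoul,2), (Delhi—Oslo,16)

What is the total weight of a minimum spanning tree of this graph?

51

Prim, starting at Sofia.
Step 1: cheapest edge leaving the tree is Cairo—Sofia (13); add Cairo.
Step 2: cheapest edge leaving the tree is Cairo—Paris (4); add Paris.
Step 3: cheapest edge leaving the tree is Oslo—Paris (14); add Oslo.
Step 4: cheapest edge leaving the tree is Oslo—Seoul (2); add Seoul.
Step 5: cheapest edge leaving the tree is Hanoi—Seoul (10); add Hanoi.
Step 6: cheapest edge leaving the tree is Delhi—Hanoi (8); add Delhi.
MST edges: Cairo—Sofia, Cairo—Paris, Oslo—Paris, Oslo—Seoul, Hanoi—Seoul, Delhi—Hanoi; total weight 13+4+14+2+10+8 = 51.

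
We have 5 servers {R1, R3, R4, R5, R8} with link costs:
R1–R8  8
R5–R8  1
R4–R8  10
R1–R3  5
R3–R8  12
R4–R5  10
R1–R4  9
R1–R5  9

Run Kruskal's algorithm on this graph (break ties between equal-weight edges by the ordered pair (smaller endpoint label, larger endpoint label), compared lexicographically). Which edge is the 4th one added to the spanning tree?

Kruskal: consider edges lightest-first.
R5–R8 (1): add — endpoints in different components.
R1–R3 (5): add — endpoints in different components.
R1–R8 (8): add — endpoints in different components.
R1–R4 (9): add — endpoints in different components.
The 4th edge added is R1–R4.

R1-R4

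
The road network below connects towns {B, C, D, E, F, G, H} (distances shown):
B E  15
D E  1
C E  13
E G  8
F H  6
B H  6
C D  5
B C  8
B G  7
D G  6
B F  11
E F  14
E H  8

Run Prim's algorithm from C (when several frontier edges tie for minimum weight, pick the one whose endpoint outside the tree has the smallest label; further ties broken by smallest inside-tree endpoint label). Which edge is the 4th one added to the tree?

B-G

Grow the tree from C using Prim:
Step 1: frontier [C D 5, B C 8, C E 13] → take C D (5); add D.
Step 2: frontier [B C 8, C E 13, D E 1, D G 6] → take D E (1); add E.
Step 3: frontier [B C 8, D G 6, E G 8, E H 8, E F 14, B E 15] → take D G (6); add G.
Step 4: frontier [B C 8, E H 8, E F 14, B E 15, B G 7] → take B G (7); add B.
Step 5: frontier [B H 6, B F 11, E H 8, E F 14] → take B H (6); add H.
Step 6: frontier [B F 11, E F 14, F H 6] → take F H (6); add F.
The 4th edge added is B G.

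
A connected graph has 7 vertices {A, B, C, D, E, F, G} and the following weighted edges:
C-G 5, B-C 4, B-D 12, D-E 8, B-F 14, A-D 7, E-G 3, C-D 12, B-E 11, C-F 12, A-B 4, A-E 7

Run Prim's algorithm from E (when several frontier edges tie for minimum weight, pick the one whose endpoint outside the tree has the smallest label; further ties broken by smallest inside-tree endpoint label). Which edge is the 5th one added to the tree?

Grow the tree from E using Prim:
Step 1: frontier [E-G 3, A-E 7, D-E 8, B-E 11] → take E-G (3); add G.
Step 2: frontier [A-E 7, D-E 8, B-E 11, C-G 5] → take C-G (5); add C.
Step 3: frontier [B-C 4, C-D 12, C-F 12, A-E 7, D-E 8, B-E 11] → take B-C (4); add B.
Step 4: frontier [A-B 4, B-D 12, B-F 14, C-D 12, C-F 12, A-E 7, D-E 8] → take A-B (4); add A.
Step 5: frontier [A-D 7, B-D 12, B-F 14, C-D 12, C-F 12, D-E 8] → take A-D (7); add D.
Step 6: frontier [B-F 14, C-F 12] → take C-F (12); add F.
The 5th edge added is A-D.

A-D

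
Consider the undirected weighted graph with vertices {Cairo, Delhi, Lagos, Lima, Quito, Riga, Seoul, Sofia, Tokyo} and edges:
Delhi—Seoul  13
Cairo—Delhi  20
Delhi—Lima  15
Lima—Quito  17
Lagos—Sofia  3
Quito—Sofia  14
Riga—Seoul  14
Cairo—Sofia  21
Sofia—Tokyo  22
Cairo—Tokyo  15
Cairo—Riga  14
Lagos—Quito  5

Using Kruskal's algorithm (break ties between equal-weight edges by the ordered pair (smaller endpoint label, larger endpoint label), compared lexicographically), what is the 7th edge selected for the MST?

Kruskal: consider edges lightest-first.
Lagos—Sofia (3): add — endpoints in different components.
Lagos—Quito (5): add — endpoints in different components.
Delhi—Seoul (13): add — endpoints in different components.
Cairo—Riga (14): add — endpoints in different components.
Quito—Sofia (14): skip — Sofia and Quito already connected.
Riga—Seoul (14): add — endpoints in different components.
Cairo—Tokyo (15): add — endpoints in different components.
Delhi—Lima (15): add — endpoints in different components.
Lima—Quito (17): add — endpoints in different components.
The 7th edge added is Delhi—Lima.

Delhi-Lima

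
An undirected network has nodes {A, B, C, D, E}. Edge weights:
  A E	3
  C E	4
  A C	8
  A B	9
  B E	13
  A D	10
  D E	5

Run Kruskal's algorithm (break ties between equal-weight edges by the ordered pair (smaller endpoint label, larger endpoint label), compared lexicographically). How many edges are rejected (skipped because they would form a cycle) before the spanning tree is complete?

1

Sort edges by weight, then run Kruskal:
A E (3): add. Components now {A,E} {B} {C} {D}
C E (4): add. Components now {A,C,E} {B} {D}
D E (5): add. Components now {A,C,D,E} {B}
A C (8): skip — A and C already connected.
A B (9): add. Components now {A,B,C,D,E}
Edges rejected before the tree was complete: 1.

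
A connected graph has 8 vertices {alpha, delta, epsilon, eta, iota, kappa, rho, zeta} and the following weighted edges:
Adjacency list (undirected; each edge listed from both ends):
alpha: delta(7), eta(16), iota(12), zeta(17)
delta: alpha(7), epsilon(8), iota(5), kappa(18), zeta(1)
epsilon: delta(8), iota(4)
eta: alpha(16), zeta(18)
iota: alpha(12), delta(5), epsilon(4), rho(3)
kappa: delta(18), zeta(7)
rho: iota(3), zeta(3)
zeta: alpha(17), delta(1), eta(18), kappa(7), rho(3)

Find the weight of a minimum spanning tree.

Prim, starting at alpha.
Step 1: frontier [alpha—delta 7, alpha—iota 12, alpha—eta 16, alpha—zeta 17] → take alpha—delta (7); add delta.
Step 2: frontier [alpha—iota 12, alpha—eta 16, alpha—zeta 17, delta—zeta 1, delta—iota 5, delta—epsilon 8, delta—kappa 18] → take delta—zeta (1); add zeta.
Step 3: frontier [alpha—iota 12, alpha—eta 16, delta—iota 5, delta—epsilon 8, delta—kappa 18, rho—zeta 3, kappa—zeta 7, eta—zeta 18] → take rho—zeta (3); add rho.
Step 4: frontier [alpha—iota 12, alpha—eta 16, delta—iota 5, delta—epsilon 8, delta—kappa 18, iota—rho 3, kappa—zeta 7, eta—zeta 18] → take iota—rho (3); add iota.
Step 5: frontier [alpha—eta 16, delta—epsilon 8, delta—kappa 18, epsilon—iota 4, kappa—zeta 7, eta—zeta 18] → take epsilon—iota (4); add epsilon.
Step 6: frontier [alpha—eta 16, delta—kappa 18, kappa—zeta 7, eta—zeta 18] → take kappa—zeta (7); add kappa.
Step 7: frontier [alpha—eta 16, eta—zeta 18] → take alpha—eta (16); add eta.
MST edges: alpha—delta, delta—zeta, rho—zeta, iota—rho, epsilon—iota, kappa—zeta, alpha—eta; total weight 7+1+3+3+4+7+16 = 41.

41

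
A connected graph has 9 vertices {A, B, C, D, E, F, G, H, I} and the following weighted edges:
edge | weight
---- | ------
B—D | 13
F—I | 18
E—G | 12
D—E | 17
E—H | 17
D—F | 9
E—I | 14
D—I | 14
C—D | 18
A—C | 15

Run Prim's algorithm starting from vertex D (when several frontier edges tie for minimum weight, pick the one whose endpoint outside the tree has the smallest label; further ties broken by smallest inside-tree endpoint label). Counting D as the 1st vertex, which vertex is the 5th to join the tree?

E

Prim, starting at D.
Step 1: frontier [D—F 9, B—D 13, D—I 14, D—E 17, C—D 18] → take D—F (9); add F.
Step 2: frontier [B—D 13, D—I 14, D—E 17, C—D 18, F—I 18] → take B—D (13); add B.
Step 3: frontier [D—I 14, D—E 17, C—D 18, F—I 18] → take D—I (14); add I.
Step 4: frontier [D—E 17, C—D 18, E—I 14] → take E—I (14); add E.
Step 5: frontier [C—D 18, E—G 12, E—H 17] → take E—G (12); add G.
Step 6: frontier [C—D 18, E—H 17] → take E—H (17); add H.
Step 7: frontier [C—D 18] → take C—D (18); add C.
Step 8: frontier [A—C 15] → take A—C (15); add A.
Vertex order: D, F, B, I, E, G, H, C, A. The 5th vertex is E.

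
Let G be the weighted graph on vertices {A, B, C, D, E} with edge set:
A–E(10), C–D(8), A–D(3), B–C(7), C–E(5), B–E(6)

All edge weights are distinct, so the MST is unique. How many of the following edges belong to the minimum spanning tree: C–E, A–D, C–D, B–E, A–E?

4

Kruskal: consider edges lightest-first.
A–D (3): add — endpoints in different components.
C–E (5): add — endpoints in different components.
B–E (6): add — endpoints in different components.
B–C (7): skip — B and C already connected.
C–D (8): add — endpoints in different components.
MST edge set: {A–D, C–E, B–E, C–D}.
Of the listed edges, {C–E, A–D, C–D, B–E} are in the MST → 4.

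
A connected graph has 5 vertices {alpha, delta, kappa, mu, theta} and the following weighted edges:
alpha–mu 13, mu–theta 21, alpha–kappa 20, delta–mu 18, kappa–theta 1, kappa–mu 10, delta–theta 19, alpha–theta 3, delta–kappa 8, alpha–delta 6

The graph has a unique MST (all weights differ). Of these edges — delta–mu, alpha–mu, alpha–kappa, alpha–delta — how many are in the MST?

1

Sort edges by weight, then run Kruskal:
kappa–theta (1): add — endpoints in different components.
alpha–theta (3): add — endpoints in different components.
alpha–delta (6): add — endpoints in different components.
delta–kappa (8): skip — kappa and delta already connected.
kappa–mu (10): add — endpoints in different components.
MST edge set: {kappa–theta, alpha–theta, alpha–delta, kappa–mu}.
Of the listed edges, {alpha–delta} are in the MST → 1.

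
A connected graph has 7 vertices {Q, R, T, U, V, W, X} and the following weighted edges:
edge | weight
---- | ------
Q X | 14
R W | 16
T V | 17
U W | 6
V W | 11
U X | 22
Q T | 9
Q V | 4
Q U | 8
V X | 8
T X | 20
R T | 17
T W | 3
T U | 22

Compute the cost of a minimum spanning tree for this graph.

45

Prim's algorithm from T:
Step 1: cheapest edge leaving the tree is T W (3); add W.
Step 2: cheapest edge leaving the tree is U W (6); add U.
Step 3: cheapest edge leaving the tree is Q U (8); add Q.
Step 4: cheapest edge leaving the tree is Q V (4); add V.
Step 5: cheapest edge leaving the tree is V X (8); add X.
Step 6: cheapest edge leaving the tree is R W (16); add R.
MST edges: T W, U W, Q U, Q V, V X, R W; total weight 3+6+8+4+8+16 = 45.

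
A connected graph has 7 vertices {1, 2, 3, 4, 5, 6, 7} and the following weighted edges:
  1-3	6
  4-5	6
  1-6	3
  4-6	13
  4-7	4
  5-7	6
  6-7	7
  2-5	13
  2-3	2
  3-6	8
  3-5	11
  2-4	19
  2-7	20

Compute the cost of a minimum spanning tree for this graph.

28

Kruskal's algorithm — process edges by increasing weight (ties by edge label):
2-3 (2): add. Components now {1} {2,3} {4} {5} {6} {7}
1-6 (3): add. Components now {1,6} {2,3} {4} {5} {7}
4-7 (4): add. Components now {1,6} {2,3} {4,7} {5}
1-3 (6): add. Components now {1,2,3,6} {4,7} {5}
4-5 (6): add. Components now {1,2,3,6} {4,5,7}
5-7 (6): skip — 5 and 7 already connected.
6-7 (7): add. Components now {1,2,3,4,5,6,7}
MST edges: 2-3, 1-6, 4-7, 1-3, 4-5, 6-7; total weight 2+3+4+6+6+7 = 28.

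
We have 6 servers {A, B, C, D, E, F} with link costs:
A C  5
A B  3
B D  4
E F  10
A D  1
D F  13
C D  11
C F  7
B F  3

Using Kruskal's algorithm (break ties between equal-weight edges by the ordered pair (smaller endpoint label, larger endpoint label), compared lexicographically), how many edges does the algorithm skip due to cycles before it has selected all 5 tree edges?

Kruskal: consider edges lightest-first.
A D (1): add. Components now {A,D} {B} {C} {E} {F}
A B (3): add. Components now {A,B,D} {C} {E} {F}
B F (3): add. Components now {A,B,D,F} {C} {E}
B D (4): skip — B and D already connected.
A C (5): add. Components now {A,B,C,D,F} {E}
C F (7): skip — C and F already connected.
E F (10): add. Components now {A,B,C,D,E,F}
Edges rejected before the tree was complete: 2.

2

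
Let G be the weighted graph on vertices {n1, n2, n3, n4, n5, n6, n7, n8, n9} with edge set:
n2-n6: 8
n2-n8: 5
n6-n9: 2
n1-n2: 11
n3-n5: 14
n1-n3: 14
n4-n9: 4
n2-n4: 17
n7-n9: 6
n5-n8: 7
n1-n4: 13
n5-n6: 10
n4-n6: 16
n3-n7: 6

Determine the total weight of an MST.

Prim, starting at n8.
Step 1: frontier [n2-n8 5, n5-n8 7] → take n2-n8 (5); add n2.
Step 2: frontier [n2-n6 8, n1-n2 11, n2-n4 17, n5-n8 7] → take n5-n8 (7); add n5.
Step 3: frontier [n2-n6 8, n1-n2 11, n2-n4 17, n5-n6 10, n3-n5 14] → take n2-n6 (8); add n6.
Step 4: frontier [n1-n2 11, n2-n4 17, n3-n5 14, n6-n9 2, n4-n6 16] → take n6-n9 (2); add n9.
Step 5: frontier [n1-n2 11, n2-n4 17, n3-n5 14, n4-n6 16, n4-n9 4, n7-n9 6] → take n4-n9 (4); add n4.
Step 6: frontier [n1-n2 11, n1-n4 13, n3-n5 14, n7-n9 6] → take n7-n9 (6); add n7.
Step 7: frontier [n1-n2 11, n1-n4 13, n3-n5 14, n3-n7 6] → take n3-n7 (6); add n3.
Step 8: frontier [n1-n2 11, n1-n3 14, n1-n4 13] → take n1-n2 (11); add n1.
MST edges: n2-n8, n5-n8, n2-n6, n6-n9, n4-n9, n7-n9, n3-n7, n1-n2; total weight 5+7+8+2+4+6+6+11 = 49.

49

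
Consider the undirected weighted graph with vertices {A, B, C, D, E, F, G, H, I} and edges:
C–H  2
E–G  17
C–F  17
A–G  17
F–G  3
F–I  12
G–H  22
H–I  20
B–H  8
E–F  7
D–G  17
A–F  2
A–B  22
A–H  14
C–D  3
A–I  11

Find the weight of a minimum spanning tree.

Kruskal: consider edges lightest-first.
A–F (2): add — endpoints in different components.
C–H (2): add — endpoints in different components.
C–D (3): add — endpoints in different components.
F–G (3): add — endpoints in different components.
E–F (7): add — endpoints in different components.
B–H (8): add — endpoints in different components.
A–I (11): add — endpoints in different components.
F–I (12): skip — F and I already connected.
A–H (14): add — endpoints in different components.
MST edges: A–F, C–H, C–D, F–G, E–F, B–H, A–I, A–H; total weight 2+2+3+3+7+8+11+14 = 50.

50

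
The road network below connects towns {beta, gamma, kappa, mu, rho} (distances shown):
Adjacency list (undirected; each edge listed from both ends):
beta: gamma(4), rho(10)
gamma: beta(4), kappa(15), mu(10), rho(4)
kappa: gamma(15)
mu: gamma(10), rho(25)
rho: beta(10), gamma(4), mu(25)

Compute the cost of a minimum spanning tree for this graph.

33

Kruskal's algorithm — process edges by increasing weight (ties by edge label):
beta—gamma (4): add. Components now {beta,gamma} {rho} {mu} {kappa}
gamma—rho (4): add. Components now {beta,gamma,rho} {mu} {kappa}
beta—rho (10): skip — beta and rho already connected.
gamma—mu (10): add. Components now {beta,gamma,mu,rho} {kappa}
gamma—kappa (15): add. Components now {beta,gamma,kappa,mu,rho}
MST edges: beta—gamma, gamma—rho, gamma—mu, gamma—kappa; total weight 4+4+10+15 = 33.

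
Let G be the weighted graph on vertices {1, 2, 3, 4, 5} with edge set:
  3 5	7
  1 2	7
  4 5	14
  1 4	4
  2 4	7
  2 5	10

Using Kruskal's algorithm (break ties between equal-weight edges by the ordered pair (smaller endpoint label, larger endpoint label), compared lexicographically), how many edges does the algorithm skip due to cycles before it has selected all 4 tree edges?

1

Kruskal: consider edges lightest-first.
1 4 (4): add — endpoints in different components.
1 2 (7): add — endpoints in different components.
2 4 (7): skip — 2 and 4 already connected.
3 5 (7): add — endpoints in different components.
2 5 (10): add — endpoints in different components.
Edges rejected before the tree was complete: 1.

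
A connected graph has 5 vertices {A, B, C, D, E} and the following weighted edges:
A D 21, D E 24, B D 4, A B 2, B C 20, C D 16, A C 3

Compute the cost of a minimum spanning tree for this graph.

Kruskal's algorithm — process edges by increasing weight (ties by edge label):
A B (2): add — endpoints in different components.
A C (3): add — endpoints in different components.
B D (4): add — endpoints in different components.
C D (16): skip — C and D already connected.
B C (20): skip — B and C already connected.
A D (21): skip — A and D already connected.
D E (24): add — endpoints in different components.
MST edges: A B, A C, B D, D E; total weight 2+3+4+24 = 33.

33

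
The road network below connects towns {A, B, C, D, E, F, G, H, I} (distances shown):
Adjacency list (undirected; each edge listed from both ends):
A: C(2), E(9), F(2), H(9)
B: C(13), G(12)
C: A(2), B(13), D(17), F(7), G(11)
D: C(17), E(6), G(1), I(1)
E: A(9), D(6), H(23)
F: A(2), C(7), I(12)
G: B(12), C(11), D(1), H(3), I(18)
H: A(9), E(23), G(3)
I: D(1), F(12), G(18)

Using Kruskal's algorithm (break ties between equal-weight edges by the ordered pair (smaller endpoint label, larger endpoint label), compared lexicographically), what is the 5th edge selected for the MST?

Kruskal: consider edges lightest-first.
D-G (1): add — endpoints in different components.
D-I (1): add — endpoints in different components.
A-C (2): add — endpoints in different components.
A-F (2): add — endpoints in different components.
G-H (3): add — endpoints in different components.
D-E (6): add — endpoints in different components.
C-F (7): skip — C and F already connected.
A-E (9): add — endpoints in different components.
A-H (9): skip — A and H already connected.
C-G (11): skip — C and G already connected.
B-G (12): add — endpoints in different components.
The 5th edge added is G-H.

G-H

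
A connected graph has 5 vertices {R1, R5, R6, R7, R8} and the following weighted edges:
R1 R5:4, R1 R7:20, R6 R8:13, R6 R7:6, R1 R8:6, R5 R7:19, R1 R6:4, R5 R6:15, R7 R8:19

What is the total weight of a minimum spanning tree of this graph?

20

Prim, starting at R6.
Step 1: frontier [R1 R6 4, R6 R7 6, R6 R8 13, R5 R6 15] → take R1 R6 (4); add R1.
Step 2: frontier [R1 R5 4, R1 R8 6, R1 R7 20, R6 R7 6, R6 R8 13, R5 R6 15] → take R1 R5 (4); add R5.
Step 3: frontier [R1 R8 6, R1 R7 20, R5 R7 19, R6 R7 6, R6 R8 13] → take R6 R7 (6); add R7.
Step 4: frontier [R1 R8 6, R6 R8 13, R7 R8 19] → take R1 R8 (6); add R8.
MST edges: R1 R6, R1 R5, R6 R7, R1 R8; total weight 4+4+6+6 = 20.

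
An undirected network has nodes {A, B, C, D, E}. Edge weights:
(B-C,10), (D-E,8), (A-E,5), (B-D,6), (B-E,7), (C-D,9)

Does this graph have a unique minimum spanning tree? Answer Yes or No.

Yes

Kruskal: consider edges lightest-first.
A-E (5): add — endpoints in different components.
B-D (6): add — endpoints in different components.
B-E (7): add — endpoints in different components.
D-E (8): skip — D and E already connected.
C-D (9): add — endpoints in different components.
Every non-tree edge has weight strictly greater than the heaviest edge on the tree path between its endpoints, so the MST is unique.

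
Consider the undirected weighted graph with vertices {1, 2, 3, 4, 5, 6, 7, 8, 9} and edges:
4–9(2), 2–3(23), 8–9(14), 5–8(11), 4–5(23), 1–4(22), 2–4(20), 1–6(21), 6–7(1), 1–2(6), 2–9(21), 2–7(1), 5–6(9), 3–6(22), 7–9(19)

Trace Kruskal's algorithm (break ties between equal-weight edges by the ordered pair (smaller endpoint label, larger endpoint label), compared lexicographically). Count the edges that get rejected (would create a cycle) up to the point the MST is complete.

Sort edges by weight, then run Kruskal:
2–7 (1): add — endpoints in different components.
6–7 (1): add — endpoints in different components.
4–9 (2): add — endpoints in different components.
1–2 (6): add — endpoints in different components.
5–6 (9): add — endpoints in different components.
5–8 (11): add — endpoints in different components.
8–9 (14): add — endpoints in different components.
7–9 (19): skip — 7 and 9 already connected.
2–4 (20): skip — 2 and 4 already connected.
1–6 (21): skip — 1 and 6 already connected.
2–9 (21): skip — 2 and 9 already connected.
1–4 (22): skip — 1 and 4 already connected.
3–6 (22): add — endpoints in different components.
Edges rejected before the tree was complete: 5.

5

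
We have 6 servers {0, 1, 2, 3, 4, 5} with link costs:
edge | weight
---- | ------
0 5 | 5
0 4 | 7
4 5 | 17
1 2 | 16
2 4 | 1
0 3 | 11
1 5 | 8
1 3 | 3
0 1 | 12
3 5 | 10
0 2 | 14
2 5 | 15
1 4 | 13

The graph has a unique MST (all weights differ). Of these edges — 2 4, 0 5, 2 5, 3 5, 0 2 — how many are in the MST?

2

Kruskal: consider edges lightest-first.
2 4 (1): add. Components now {0} {1} {2,4} {3} {5}
1 3 (3): add. Components now {0} {1,3} {2,4} {5}
0 5 (5): add. Components now {0,5} {1,3} {2,4}
0 4 (7): add. Components now {0,2,4,5} {1,3}
1 5 (8): add. Components now {0,1,2,3,4,5}
MST edge set: {2 4, 1 3, 0 5, 0 4, 1 5}.
Of the listed edges, {2 4, 0 5} are in the MST → 2.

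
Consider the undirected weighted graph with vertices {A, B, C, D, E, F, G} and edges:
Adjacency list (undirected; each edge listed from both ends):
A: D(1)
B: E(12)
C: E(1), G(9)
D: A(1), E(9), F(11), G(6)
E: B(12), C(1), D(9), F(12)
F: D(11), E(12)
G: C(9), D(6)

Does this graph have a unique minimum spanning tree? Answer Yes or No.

No

Kruskal's algorithm — process edges by increasing weight (ties by edge label):
A—D (1): add. Components now {A,D} {B} {C} {E} {F} {G}
C—E (1): add. Components now {A,D} {B} {C,E} {F} {G}
D—G (6): add. Components now {A,D,G} {B} {C,E} {F}
C—G (9): add. Components now {A,C,D,E,G} {B} {F}
D—E (9): skip — D and E already connected.
D—F (11): add. Components now {A,C,D,E,F,G} {B}
B—E (12): add. Components now {A,B,C,D,E,F,G}
Non-tree edge D—E has weight 9, equal to the heaviest edge on its tree cycle — swapping gives another MST of the same weight. Not unique.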